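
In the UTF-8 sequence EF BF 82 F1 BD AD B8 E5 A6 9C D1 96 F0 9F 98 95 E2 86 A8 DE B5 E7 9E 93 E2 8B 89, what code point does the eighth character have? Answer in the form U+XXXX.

U+7793

Offset 0: leading byte 0xEF = 11101111 → 3-byte char #1 = EF BF 82.
Offset 3: leading byte 0xF1 = 11110001 → 4-byte char #2 = F1 BD AD B8.
Offset 7: leading byte 0xE5 = 11100101 → 3-byte char #3 = E5 A6 9C.
Offset 10: leading byte 0xD1 = 11010001 → 2-byte char #4 = D1 96.
Offset 12: leading byte 0xF0 = 11110000 → 4-byte char #5 = F0 9F 98 95.
Offset 16: leading byte 0xE2 = 11100010 → 3-byte char #6 = E2 86 A8.
Offset 19: leading byte 0xDE = 11011110 → 2-byte char #7 = DE B5.
Offset 21: leading byte 0xE7 = 11100111 → 3-byte char #8 = E7 9E 93.
Leading byte 0xE7 = 11100111 matches 1110xxxx → 3-byte sequence.
Byte 1: 0xE7 = 11100111, payload 0111 (4 bits).
Byte 2: 0x9E = 10011110 (10xxxxxx ✓), payload 011110.
Byte 3: 0x93 = 10010011 (10xxxxxx ✓), payload 010011.
Concatenate: 0111011110010011 = 0x7793 (16 bits → U+7793).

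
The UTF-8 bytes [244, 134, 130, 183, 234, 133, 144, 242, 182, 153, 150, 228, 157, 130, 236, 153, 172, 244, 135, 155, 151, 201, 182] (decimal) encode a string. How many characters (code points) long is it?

Byte at offset 0: 0xF4 = 11110100 → 4-byte char (#1). Advance 4.
Byte at offset 4: 0xEA = 11101010 → 3-byte char (#2). Advance 3.
Byte at offset 7: 0xF2 = 11110010 → 4-byte char (#3). Advance 4.
Byte at offset 11: 0xE4 = 11100100 → 3-byte char (#4). Advance 3.
Byte at offset 14: 0xEC = 11101100 → 3-byte char (#5). Advance 3.
Byte at offset 17: 0xF4 = 11110100 → 4-byte char (#6). Advance 4.
Byte at offset 21: 0xC9 = 11001001 → 2-byte char (#7). Advance 2.
Reached end at offset 23 after 7 code points.

7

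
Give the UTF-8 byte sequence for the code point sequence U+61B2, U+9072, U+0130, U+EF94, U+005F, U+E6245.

E6 86 B2 E9 81 B2 C4 B0 EE BE 94 5F F3 A6 89 85

U+61B2: 3-byte form → E6 86 B2.
U+9072: 3-byte form → E9 81 B2.
U+0130: 2-byte form → C4 B0.
U+EF94: 3-byte form → EE BE 94.
U+005F: 1-byte form → 5F.
U+E6245: 4-byte form → F3 A6 89 85.
Concatenated (16 bytes): E6 86 B2 E9 81 B2 C4 B0 EE BE 94 5F F3 A6 89 85.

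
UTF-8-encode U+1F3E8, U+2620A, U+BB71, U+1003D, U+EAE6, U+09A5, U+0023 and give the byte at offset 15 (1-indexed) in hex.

0xBD

1-indexed offset 15 is 0-indexed offset 14.
U+1F3E8 → 4-byte form F0 9F 8F A8 at offsets 0–3.
U+2620A → 4-byte form F0 A6 88 8A at offsets 4–7.
U+BB71 → 3-byte form EB AD B1 at offsets 8–10.
U+1003D → 4-byte form F0 90 80 BD at offsets 11–14.
Offset 14 falls in char 4's range; it's byte 4 of F0 90 80 BD = 0xBD.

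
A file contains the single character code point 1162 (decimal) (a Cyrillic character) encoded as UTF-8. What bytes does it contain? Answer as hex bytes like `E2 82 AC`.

D2 8A

U+048A = 0x48A = 1162 decimal. In range U+0080–U+07FF → 2-byte form: 110xxxxx 10xxxxxx.
Binary (11 bits): 10010001010.
Split 5+6: 10010 | 001010.
Byte 1: 11010010 = 0xD2.
Byte 2: 10001010 = 0x8A.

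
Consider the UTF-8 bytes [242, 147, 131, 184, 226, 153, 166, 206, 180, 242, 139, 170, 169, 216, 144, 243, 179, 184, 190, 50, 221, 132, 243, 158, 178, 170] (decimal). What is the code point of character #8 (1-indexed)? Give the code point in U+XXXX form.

U+0744

Offset 0: leading byte 0xF2 = 11110010 → 4-byte char #1 = F2 93 83 B8.
Offset 4: leading byte 0xE2 = 11100010 → 3-byte char #2 = E2 99 A6.
Offset 7: leading byte 0xCE = 11001110 → 2-byte char #3 = CE B4.
Offset 9: leading byte 0xF2 = 11110010 → 4-byte char #4 = F2 8B AA A9.
Offset 13: leading byte 0xD8 = 11011000 → 2-byte char #5 = D8 90.
Offset 15: leading byte 0xF3 = 11110011 → 4-byte char #6 = F3 B3 B8 BE.
Offset 19: leading byte 0x32 = 00110010 → 1-byte char #7 = 32.
Offset 20: leading byte 0xDD = 11011101 → 2-byte char #8 = DD 84.
Leading byte 0xDD = 11011101 matches 110xxxxx → 2-byte sequence.
Byte 1: 0xDD = 11011101, payload 11101 (5 bits).
Byte 2: 0x84 = 10000100 (10xxxxxx ✓), payload 000100.
Concatenate: 11101000100 = 0x744 (11 bits → U+0744).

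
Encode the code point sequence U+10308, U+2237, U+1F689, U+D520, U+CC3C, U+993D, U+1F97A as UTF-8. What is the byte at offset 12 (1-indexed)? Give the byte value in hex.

1-indexed offset 12 is 0-indexed offset 11.
U+10308 → 4-byte form F0 90 8C 88 at offsets 0–3.
U+2237 → 3-byte form E2 88 B7 at offsets 4–6.
U+1F689 → 4-byte form F0 9F 9A 89 at offsets 7–10.
U+D520 → 3-byte form ED 94 A0 at offsets 11–13.
Offset 11 falls in char 4's range; it's byte 1 of ED 94 A0 = 0xED.

0xED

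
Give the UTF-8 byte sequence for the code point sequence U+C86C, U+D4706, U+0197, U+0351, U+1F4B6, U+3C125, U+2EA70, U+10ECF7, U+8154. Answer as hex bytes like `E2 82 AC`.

EC A1 AC F3 94 9C 86 C6 97 CD 91 F0 9F 92 B6 F0 BC 84 A5 F0 AE A9 B0 F4 8E B3 B7 E8 85 94

U+C86C: 3-byte form → EC A1 AC.
U+D4706: 4-byte form → F3 94 9C 86.
U+0197: 2-byte form → C6 97.
U+0351: 2-byte form → CD 91.
U+1F4B6: 4-byte form → F0 9F 92 B6.
U+3C125: 4-byte form → F0 BC 84 A5.
U+2EA70: 4-byte form → F0 AE A9 B0.
U+10ECF7: 4-byte form → F4 8E B3 B7.
U+8154: 3-byte form → E8 85 94.
Concatenated (30 bytes): EC A1 AC F3 94 9C 86 C6 97 CD 91 F0 9F 92 B6 F0 BC 84 A5 F0 AE A9 B0 F4 8E B3 B7 E8 85 94.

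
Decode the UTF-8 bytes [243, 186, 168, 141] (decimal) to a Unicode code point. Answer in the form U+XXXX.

Leading byte 0xF3 = 11110011 matches 11110xxx → 4-byte sequence.
Byte 1: 0xF3 = 11110011, payload 011 (3 bits).
Byte 2: 0xBA = 10111010 (10xxxxxx ✓), payload 111010.
Byte 3: 0xA8 = 10101000 (10xxxxxx ✓), payload 101000.
Byte 4: 0x8D = 10001101 (10xxxxxx ✓), payload 001101.
Concatenate: 011111010101000001101 = 0xFAA0D (21 bits → U+FAA0D).

U+FAA0D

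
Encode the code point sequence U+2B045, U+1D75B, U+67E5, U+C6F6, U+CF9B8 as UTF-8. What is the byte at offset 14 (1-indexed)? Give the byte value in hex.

1-indexed offset 14 is 0-indexed offset 13.
U+2B045 → 4-byte form F0 AB 81 85 at offsets 0–3.
U+1D75B → 4-byte form F0 9D 9D 9B at offsets 4–7.
U+67E5 → 3-byte form E6 9F A5 at offsets 8–10.
U+C6F6 → 3-byte form EC 9B B6 at offsets 11–13.
Offset 13 falls in char 4's range; it's byte 3 of EC 9B B6 = 0xB6.

0xB6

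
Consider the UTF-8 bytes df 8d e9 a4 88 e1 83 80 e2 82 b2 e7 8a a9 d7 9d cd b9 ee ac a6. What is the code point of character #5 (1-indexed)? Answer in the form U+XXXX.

Offset 0: leading byte 0xDF = 11011111 → 2-byte char #1 = DF 8D.
Offset 2: leading byte 0xE9 = 11101001 → 3-byte char #2 = E9 A4 88.
Offset 5: leading byte 0xE1 = 11100001 → 3-byte char #3 = E1 83 80.
Offset 8: leading byte 0xE2 = 11100010 → 3-byte char #4 = E2 82 B2.
Offset 11: leading byte 0xE7 = 11100111 → 3-byte char #5 = E7 8A A9.
Leading byte 0xE7 = 11100111 matches 1110xxxx → 3-byte sequence.
Byte 1: 0xE7 = 11100111, payload 0111 (4 bits).
Byte 2: 0x8A = 10001010 (10xxxxxx ✓), payload 001010.
Byte 3: 0xA9 = 10101001 (10xxxxxx ✓), payload 101001.
Concatenate: 0111001010101001 = 0x72A9 (16 bits → U+72A9).

U+72A9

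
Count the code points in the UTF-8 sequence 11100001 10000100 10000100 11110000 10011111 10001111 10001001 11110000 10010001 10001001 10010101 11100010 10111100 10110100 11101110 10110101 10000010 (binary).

5

Byte at offset 0: 0xE1 = 11100001 → 3-byte char (#1). Advance 3.
Byte at offset 3: 0xF0 = 11110000 → 4-byte char (#2). Advance 4.
Byte at offset 7: 0xF0 = 11110000 → 4-byte char (#3). Advance 4.
Byte at offset 11: 0xE2 = 11100010 → 3-byte char (#4). Advance 3.
Byte at offset 14: 0xEE = 11101110 → 3-byte char (#5). Advance 3.
Reached end at offset 17 after 5 code points.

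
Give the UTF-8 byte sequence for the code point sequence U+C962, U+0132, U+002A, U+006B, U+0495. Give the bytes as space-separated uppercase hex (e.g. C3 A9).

EC A5 A2 C4 B2 2A 6B D2 95

U+C962: 3-byte form → EC A5 A2.
U+0132: 2-byte form → C4 B2.
U+002A: 1-byte form → 2A.
U+006B: 1-byte form → 6B.
U+0495: 2-byte form → D2 95.
Concatenated (9 bytes): EC A5 A2 C4 B2 2A 6B D2 95.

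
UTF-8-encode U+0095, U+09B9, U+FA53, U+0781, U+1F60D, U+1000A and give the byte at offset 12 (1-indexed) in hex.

0x9F

1-indexed offset 12 is 0-indexed offset 11.
U+0095 → 2-byte form C2 95 at offsets 0–1.
U+09B9 → 3-byte form E0 A6 B9 at offsets 2–4.
U+FA53 → 3-byte form EF A9 93 at offsets 5–7.
U+0781 → 2-byte form DE 81 at offsets 8–9.
U+1F60D → 4-byte form F0 9F 98 8D at offsets 10–13.
Offset 11 falls in char 5's range; it's byte 2 of F0 9F 98 8D = 0x9F.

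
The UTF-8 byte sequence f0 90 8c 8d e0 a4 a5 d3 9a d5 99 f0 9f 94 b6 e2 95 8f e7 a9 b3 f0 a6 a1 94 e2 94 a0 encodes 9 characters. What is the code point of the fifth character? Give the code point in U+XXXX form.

U+1F536

Offset 0: leading byte 0xF0 = 11110000 → 4-byte char #1 = F0 90 8C 8D.
Offset 4: leading byte 0xE0 = 11100000 → 3-byte char #2 = E0 A4 A5.
Offset 7: leading byte 0xD3 = 11010011 → 2-byte char #3 = D3 9A.
Offset 9: leading byte 0xD5 = 11010101 → 2-byte char #4 = D5 99.
Offset 11: leading byte 0xF0 = 11110000 → 4-byte char #5 = F0 9F 94 B6.
Leading byte 0xF0 = 11110000 matches 11110xxx → 4-byte sequence.
Byte 1: 0xF0 = 11110000, payload 000 (3 bits).
Byte 2: 0x9F = 10011111 (10xxxxxx ✓), payload 011111.
Byte 3: 0x94 = 10010100 (10xxxxxx ✓), payload 010100.
Byte 4: 0xB6 = 10110110 (10xxxxxx ✓), payload 110110.
Concatenate: 000011111010100110110 = 0x1F536 (21 bits → U+1F536).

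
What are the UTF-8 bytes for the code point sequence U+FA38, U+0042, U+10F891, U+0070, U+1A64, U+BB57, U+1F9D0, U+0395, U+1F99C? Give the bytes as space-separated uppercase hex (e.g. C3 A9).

U+FA38: 3-byte form → EF A8 B8.
U+0042: 1-byte form → 42.
U+10F891: 4-byte form → F4 8F A2 91.
U+0070: 1-byte form → 70.
U+1A64: 3-byte form → E1 A9 A4.
U+BB57: 3-byte form → EB AD 97.
U+1F9D0: 4-byte form → F0 9F A7 90.
U+0395: 2-byte form → CE 95.
U+1F99C: 4-byte form → F0 9F A6 9C.
Concatenated (25 bytes): EF A8 B8 42 F4 8F A2 91 70 E1 A9 A4 EB AD 97 F0 9F A7 90 CE 95 F0 9F A6 9C.

EF A8 B8 42 F4 8F A2 91 70 E1 A9 A4 EB AD 97 F0 9F A7 90 CE 95 F0 9F A6 9C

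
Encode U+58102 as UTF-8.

F1 98 84 82

U+58102 = 0x58102 = 360706 decimal. In range U+10000–U+10FFFF → 4-byte form: 11110xxx 10xxxxxx 10xxxxxx 10xxxxxx.
Binary (21 bits): 001011000000100000010.
Split 3+6+6+6: 001 | 011000 | 000100 | 000010.
Byte 1: 11110001 = 0xF1.
Byte 2: 10011000 = 0x98.
Byte 3: 10000100 = 0x84.
Byte 4: 10000010 = 0x82.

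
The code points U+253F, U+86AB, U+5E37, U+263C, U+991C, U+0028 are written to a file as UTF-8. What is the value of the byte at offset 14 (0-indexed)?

0x9C

U+253F → 3-byte form E2 94 BF at offsets 0–2.
U+86AB → 3-byte form E8 9A AB at offsets 3–5.
U+5E37 → 3-byte form E5 B8 B7 at offsets 6–8.
U+263C → 3-byte form E2 98 BC at offsets 9–11.
U+991C → 3-byte form E9 A4 9C at offsets 12–14.
Offset 14 falls in char 5's range; it's byte 3 of E9 A4 9C = 0x9C.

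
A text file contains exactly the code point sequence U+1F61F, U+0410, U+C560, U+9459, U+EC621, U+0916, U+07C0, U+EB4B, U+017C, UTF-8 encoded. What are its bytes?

U+1F61F: 4-byte form → F0 9F 98 9F.
U+0410: 2-byte form → D0 90.
U+C560: 3-byte form → EC 95 A0.
U+9459: 3-byte form → E9 91 99.
U+EC621: 4-byte form → F3 AC 98 A1.
U+0916: 3-byte form → E0 A4 96.
U+07C0: 2-byte form → DF 80.
U+EB4B: 3-byte form → EE AD 8B.
U+017C: 2-byte form → C5 BC.
Concatenated (26 bytes): F0 9F 98 9F D0 90 EC 95 A0 E9 91 99 F3 AC 98 A1 E0 A4 96 DF 80 EE AD 8B C5 BC.

F0 9F 98 9F D0 90 EC 95 A0 E9 91 99 F3 AC 98 A1 E0 A4 96 DF 80 EE AD 8B C5 BC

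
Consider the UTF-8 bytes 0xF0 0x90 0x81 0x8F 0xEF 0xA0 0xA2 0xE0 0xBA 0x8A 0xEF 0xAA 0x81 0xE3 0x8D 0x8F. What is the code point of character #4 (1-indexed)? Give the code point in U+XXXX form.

Offset 0: leading byte 0xF0 = 11110000 → 4-byte char #1 = F0 90 81 8F.
Offset 4: leading byte 0xEF = 11101111 → 3-byte char #2 = EF A0 A2.
Offset 7: leading byte 0xE0 = 11100000 → 3-byte char #3 = E0 BA 8A.
Offset 10: leading byte 0xEF = 11101111 → 3-byte char #4 = EF AA 81.
Leading byte 0xEF = 11101111 matches 1110xxxx → 3-byte sequence.
Byte 1: 0xEF = 11101111, payload 1111 (4 bits).
Byte 2: 0xAA = 10101010 (10xxxxxx ✓), payload 101010.
Byte 3: 0x81 = 10000001 (10xxxxxx ✓), payload 000001.
Concatenate: 1111101010000001 = 0xFA81 (16 bits → U+FA81).

U+FA81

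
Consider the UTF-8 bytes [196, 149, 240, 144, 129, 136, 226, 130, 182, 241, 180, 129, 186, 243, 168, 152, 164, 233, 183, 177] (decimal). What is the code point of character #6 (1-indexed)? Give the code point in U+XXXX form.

U+9DF1

Offset 0: leading byte 0xC4 = 11000100 → 2-byte char #1 = C4 95.
Offset 2: leading byte 0xF0 = 11110000 → 4-byte char #2 = F0 90 81 88.
Offset 6: leading byte 0xE2 = 11100010 → 3-byte char #3 = E2 82 B6.
Offset 9: leading byte 0xF1 = 11110001 → 4-byte char #4 = F1 B4 81 BA.
Offset 13: leading byte 0xF3 = 11110011 → 4-byte char #5 = F3 A8 98 A4.
Offset 17: leading byte 0xE9 = 11101001 → 3-byte char #6 = E9 B7 B1.
Leading byte 0xE9 = 11101001 matches 1110xxxx → 3-byte sequence.
Byte 1: 0xE9 = 11101001, payload 1001 (4 bits).
Byte 2: 0xB7 = 10110111 (10xxxxxx ✓), payload 110111.
Byte 3: 0xB1 = 10110001 (10xxxxxx ✓), payload 110001.
Concatenate: 1001110111110001 = 0x9DF1 (16 bits → U+9DF1).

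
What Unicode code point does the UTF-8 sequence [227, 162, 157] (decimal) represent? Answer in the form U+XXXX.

U+389D

Leading byte 0xE3 = 11100011 matches 1110xxxx → 3-byte sequence.
Byte 1: 0xE3 = 11100011, payload 0011 (4 bits).
Byte 2: 0xA2 = 10100010 (10xxxxxx ✓), payload 100010.
Byte 3: 0x9D = 10011101 (10xxxxxx ✓), payload 011101.
Concatenate: 0011100010011101 = 0x389D (16 bits → U+389D).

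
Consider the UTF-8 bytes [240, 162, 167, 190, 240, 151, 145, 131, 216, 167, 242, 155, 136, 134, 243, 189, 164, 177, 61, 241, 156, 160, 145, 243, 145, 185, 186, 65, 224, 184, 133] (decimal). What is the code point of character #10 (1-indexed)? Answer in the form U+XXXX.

Offset 0: leading byte 0xF0 = 11110000 → 4-byte char #1 = F0 A2 A7 BE.
Offset 4: leading byte 0xF0 = 11110000 → 4-byte char #2 = F0 97 91 83.
Offset 8: leading byte 0xD8 = 11011000 → 2-byte char #3 = D8 A7.
Offset 10: leading byte 0xF2 = 11110010 → 4-byte char #4 = F2 9B 88 86.
Offset 14: leading byte 0xF3 = 11110011 → 4-byte char #5 = F3 BD A4 B1.
Offset 18: leading byte 0x3D = 00111101 → 1-byte char #6 = 3D.
Offset 19: leading byte 0xF1 = 11110001 → 4-byte char #7 = F1 9C A0 91.
Offset 23: leading byte 0xF3 = 11110011 → 4-byte char #8 = F3 91 B9 BA.
Offset 27: leading byte 0x41 = 01000001 → 1-byte char #9 = 41.
Offset 28: leading byte 0xE0 = 11100000 → 3-byte char #10 = E0 B8 85.
Leading byte 0xE0 = 11100000 matches 1110xxxx → 3-byte sequence.
Byte 1: 0xE0 = 11100000, payload 0000 (4 bits).
Byte 2: 0xB8 = 10111000 (10xxxxxx ✓), payload 111000.
Byte 3: 0x85 = 10000101 (10xxxxxx ✓), payload 000101.
Concatenate: 0000111000000101 = 0xE05 (16 bits → U+0E05).

U+0E05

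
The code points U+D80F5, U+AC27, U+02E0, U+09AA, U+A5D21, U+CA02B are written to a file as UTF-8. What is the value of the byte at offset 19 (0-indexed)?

0xAB

U+D80F5 → 4-byte form F3 98 83 B5 at offsets 0–3.
U+AC27 → 3-byte form EA B0 A7 at offsets 4–6.
U+02E0 → 2-byte form CB A0 at offsets 7–8.
U+09AA → 3-byte form E0 A6 AA at offsets 9–11.
U+A5D21 → 4-byte form F2 A5 B4 A1 at offsets 12–15.
U+CA02B → 4-byte form F3 8A 80 AB at offsets 16–19.
Offset 19 falls in char 6's range; it's byte 4 of F3 8A 80 AB = 0xAB.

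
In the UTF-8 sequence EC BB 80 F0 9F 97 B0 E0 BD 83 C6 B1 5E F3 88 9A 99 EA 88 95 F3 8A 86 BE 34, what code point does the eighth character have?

Offset 0: leading byte 0xEC = 11101100 → 3-byte char #1 = EC BB 80.
Offset 3: leading byte 0xF0 = 11110000 → 4-byte char #2 = F0 9F 97 B0.
Offset 7: leading byte 0xE0 = 11100000 → 3-byte char #3 = E0 BD 83.
Offset 10: leading byte 0xC6 = 11000110 → 2-byte char #4 = C6 B1.
Offset 12: leading byte 0x5E = 01011110 → 1-byte char #5 = 5E.
Offset 13: leading byte 0xF3 = 11110011 → 4-byte char #6 = F3 88 9A 99.
Offset 17: leading byte 0xEA = 11101010 → 3-byte char #7 = EA 88 95.
Offset 20: leading byte 0xF3 = 11110011 → 4-byte char #8 = F3 8A 86 BE.
Leading byte 0xF3 = 11110011 matches 11110xxx → 4-byte sequence.
Byte 1: 0xF3 = 11110011, payload 011 (3 bits).
Byte 2: 0x8A = 10001010 (10xxxxxx ✓), payload 001010.
Byte 3: 0x86 = 10000110 (10xxxxxx ✓), payload 000110.
Byte 4: 0xBE = 10111110 (10xxxxxx ✓), payload 111110.
Concatenate: 011001010000110111110 = 0xCA1BE (21 bits → U+CA1BE).

U+CA1BE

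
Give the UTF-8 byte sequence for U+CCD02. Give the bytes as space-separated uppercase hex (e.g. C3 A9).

U+CCD02 = 0xCCD02 = 838914 decimal. In range U+10000–U+10FFFF → 4-byte form: 11110xxx 10xxxxxx 10xxxxxx 10xxxxxx.
Binary (21 bits): 011001100110100000010.
Split 3+6+6+6: 011 | 001100 | 110100 | 000010.
Byte 1: 11110011 = 0xF3.
Byte 2: 10001100 = 0x8C.
Byte 3: 10110100 = 0xB4.
Byte 4: 10000010 = 0x82.

F3 8C B4 82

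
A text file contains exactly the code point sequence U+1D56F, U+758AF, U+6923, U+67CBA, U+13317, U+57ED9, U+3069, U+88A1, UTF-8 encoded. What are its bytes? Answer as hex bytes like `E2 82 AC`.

U+1D56F: 4-byte form → F0 9D 95 AF.
U+758AF: 4-byte form → F1 B5 A2 AF.
U+6923: 3-byte form → E6 A4 A3.
U+67CBA: 4-byte form → F1 A7 B2 BA.
U+13317: 4-byte form → F0 93 8C 97.
U+57ED9: 4-byte form → F1 97 BB 99.
U+3069: 3-byte form → E3 81 A9.
U+88A1: 3-byte form → E8 A2 A1.
Concatenated (29 bytes): F0 9D 95 AF F1 B5 A2 AF E6 A4 A3 F1 A7 B2 BA F0 93 8C 97 F1 97 BB 99 E3 81 A9 E8 A2 A1.

F0 9D 95 AF F1 B5 A2 AF E6 A4 A3 F1 A7 B2 BA F0 93 8C 97 F1 97 BB 99 E3 81 A9 E8 A2 A1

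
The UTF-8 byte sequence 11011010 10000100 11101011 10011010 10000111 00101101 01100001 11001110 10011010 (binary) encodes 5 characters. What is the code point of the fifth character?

U+039A

Offset 0: leading byte 0xDA = 11011010 → 2-byte char #1 = DA 84.
Offset 2: leading byte 0xEB = 11101011 → 3-byte char #2 = EB 9A 87.
Offset 5: leading byte 0x2D = 00101101 → 1-byte char #3 = 2D.
Offset 6: leading byte 0x61 = 01100001 → 1-byte char #4 = 61.
Offset 7: leading byte 0xCE = 11001110 → 2-byte char #5 = CE 9A.
Leading byte 0xCE = 11001110 matches 110xxxxx → 2-byte sequence.
Byte 1: 0xCE = 11001110, payload 01110 (5 bits).
Byte 2: 0x9A = 10011010 (10xxxxxx ✓), payload 011010.
Concatenate: 01110011010 = 0x39A (11 bits → U+039A).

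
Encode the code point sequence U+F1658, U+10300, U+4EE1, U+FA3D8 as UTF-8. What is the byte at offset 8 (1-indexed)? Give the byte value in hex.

1-indexed offset 8 is 0-indexed offset 7.
U+F1658 → 4-byte form F3 B1 99 98 at offsets 0–3.
U+10300 → 4-byte form F0 90 8C 80 at offsets 4–7.
Offset 7 falls in char 2's range; it's byte 4 of F0 90 8C 80 = 0x80.

0x80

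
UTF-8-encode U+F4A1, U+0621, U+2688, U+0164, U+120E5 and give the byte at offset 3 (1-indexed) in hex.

1-indexed offset 3 is 0-indexed offset 2.
U+F4A1 → 3-byte form EF 92 A1 at offsets 0–2.
Offset 2 falls in char 1's range; it's byte 3 of EF 92 A1 = 0xA1.

0xA1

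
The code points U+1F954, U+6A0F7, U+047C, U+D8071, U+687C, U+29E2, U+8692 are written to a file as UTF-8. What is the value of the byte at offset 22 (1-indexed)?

1-indexed offset 22 is 0-indexed offset 21.
U+1F954 → 4-byte form F0 9F A5 94 at offsets 0–3.
U+6A0F7 → 4-byte form F1 AA 83 B7 at offsets 4–7.
U+047C → 2-byte form D1 BC at offsets 8–9.
U+D8071 → 4-byte form F3 98 81 B1 at offsets 10–13.
U+687C → 3-byte form E6 A1 BC at offsets 14–16.
U+29E2 → 3-byte form E2 A7 A2 at offsets 17–19.
U+8692 → 3-byte form E8 9A 92 at offsets 20–22.
Offset 21 falls in char 7's range; it's byte 2 of E8 9A 92 = 0x9A.

0x9A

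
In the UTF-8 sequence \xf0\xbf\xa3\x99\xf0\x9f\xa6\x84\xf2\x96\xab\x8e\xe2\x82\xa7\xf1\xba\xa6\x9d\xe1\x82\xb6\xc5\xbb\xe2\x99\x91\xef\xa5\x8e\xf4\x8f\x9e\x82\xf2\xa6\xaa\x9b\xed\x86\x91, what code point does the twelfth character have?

Offset 0: leading byte 0xF0 = 11110000 → 4-byte char #1 = F0 BF A3 99.
Offset 4: leading byte 0xF0 = 11110000 → 4-byte char #2 = F0 9F A6 84.
Offset 8: leading byte 0xF2 = 11110010 → 4-byte char #3 = F2 96 AB 8E.
Offset 12: leading byte 0xE2 = 11100010 → 3-byte char #4 = E2 82 A7.
Offset 15: leading byte 0xF1 = 11110001 → 4-byte char #5 = F1 BA A6 9D.
Offset 19: leading byte 0xE1 = 11100001 → 3-byte char #6 = E1 82 B6.
Offset 22: leading byte 0xC5 = 11000101 → 2-byte char #7 = C5 BB.
Offset 24: leading byte 0xE2 = 11100010 → 3-byte char #8 = E2 99 91.
Offset 27: leading byte 0xEF = 11101111 → 3-byte char #9 = EF A5 8E.
Offset 30: leading byte 0xF4 = 11110100 → 4-byte char #10 = F4 8F 9E 82.
Offset 34: leading byte 0xF2 = 11110010 → 4-byte char #11 = F2 A6 AA 9B.
Offset 38: leading byte 0xED = 11101101 → 3-byte char #12 = ED 86 91.
Leading byte 0xED = 11101101 matches 1110xxxx → 3-byte sequence.
Byte 1: 0xED = 11101101, payload 1101 (4 bits).
Byte 2: 0x86 = 10000110 (10xxxxxx ✓), payload 000110.
Byte 3: 0x91 = 10010001 (10xxxxxx ✓), payload 010001.
Concatenate: 1101000110010001 = 0xD191 (16 bits → U+D191).

U+D191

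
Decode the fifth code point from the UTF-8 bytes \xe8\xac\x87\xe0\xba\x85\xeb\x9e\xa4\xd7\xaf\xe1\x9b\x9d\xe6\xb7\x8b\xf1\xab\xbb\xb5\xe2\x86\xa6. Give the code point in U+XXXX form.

U+16DD

Offset 0: leading byte 0xE8 = 11101000 → 3-byte char #1 = E8 AC 87.
Offset 3: leading byte 0xE0 = 11100000 → 3-byte char #2 = E0 BA 85.
Offset 6: leading byte 0xEB = 11101011 → 3-byte char #3 = EB 9E A4.
Offset 9: leading byte 0xD7 = 11010111 → 2-byte char #4 = D7 AF.
Offset 11: leading byte 0xE1 = 11100001 → 3-byte char #5 = E1 9B 9D.
Leading byte 0xE1 = 11100001 matches 1110xxxx → 3-byte sequence.
Byte 1: 0xE1 = 11100001, payload 0001 (4 bits).
Byte 2: 0x9B = 10011011 (10xxxxxx ✓), payload 011011.
Byte 3: 0x9D = 10011101 (10xxxxxx ✓), payload 011101.
Concatenate: 0001011011011101 = 0x16DD (16 bits → U+16DD).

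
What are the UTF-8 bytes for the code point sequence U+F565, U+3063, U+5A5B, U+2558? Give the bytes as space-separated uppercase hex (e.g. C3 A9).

EF 95 A5 E3 81 A3 E5 A9 9B E2 95 98

U+F565: 3-byte form → EF 95 A5.
U+3063: 3-byte form → E3 81 A3.
U+5A5B: 3-byte form → E5 A9 9B.
U+2558: 3-byte form → E2 95 98.
Concatenated (12 bytes): EF 95 A5 E3 81 A3 E5 A9 9B E2 95 98.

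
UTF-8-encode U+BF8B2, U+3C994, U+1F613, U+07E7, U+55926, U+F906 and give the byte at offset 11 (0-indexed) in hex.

0x93

U+BF8B2 → 4-byte form F2 BF A2 B2 at offsets 0–3.
U+3C994 → 4-byte form F0 BC A6 94 at offsets 4–7.
U+1F613 → 4-byte form F0 9F 98 93 at offsets 8–11.
Offset 11 falls in char 3's range; it's byte 4 of F0 9F 98 93 = 0x93.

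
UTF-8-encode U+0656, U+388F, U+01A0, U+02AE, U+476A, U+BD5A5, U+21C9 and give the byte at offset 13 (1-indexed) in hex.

1-indexed offset 13 is 0-indexed offset 12.
U+0656 → 2-byte form D9 96 at offsets 0–1.
U+388F → 3-byte form E3 A2 8F at offsets 2–4.
U+01A0 → 2-byte form C6 A0 at offsets 5–6.
U+02AE → 2-byte form CA AE at offsets 7–8.
U+476A → 3-byte form E4 9D AA at offsets 9–11.
U+BD5A5 → 4-byte form F2 BD 96 A5 at offsets 12–15.
Offset 12 falls in char 6's range; it's byte 1 of F2 BD 96 A5 = 0xF2.

0xF2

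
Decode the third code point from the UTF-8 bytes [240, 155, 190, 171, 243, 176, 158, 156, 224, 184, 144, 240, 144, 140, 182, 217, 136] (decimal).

Offset 0: leading byte 0xF0 = 11110000 → 4-byte char #1 = F0 9B BE AB.
Offset 4: leading byte 0xF3 = 11110011 → 4-byte char #2 = F3 B0 9E 9C.
Offset 8: leading byte 0xE0 = 11100000 → 3-byte char #3 = E0 B8 90.
Leading byte 0xE0 = 11100000 matches 1110xxxx → 3-byte sequence.
Byte 1: 0xE0 = 11100000, payload 0000 (4 bits).
Byte 2: 0xB8 = 10111000 (10xxxxxx ✓), payload 111000.
Byte 3: 0x90 = 10010000 (10xxxxxx ✓), payload 010000.
Concatenate: 0000111000010000 = 0xE10 (16 bits → U+0E10).

U+0E10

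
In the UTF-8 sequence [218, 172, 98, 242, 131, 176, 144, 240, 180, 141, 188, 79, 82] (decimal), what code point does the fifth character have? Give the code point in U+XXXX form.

U+004F

Offset 0: leading byte 0xDA = 11011010 → 2-byte char #1 = DA AC.
Offset 2: leading byte 0x62 = 01100010 → 1-byte char #2 = 62.
Offset 3: leading byte 0xF2 = 11110010 → 4-byte char #3 = F2 83 B0 90.
Offset 7: leading byte 0xF0 = 11110000 → 4-byte char #4 = F0 B4 8D BC.
Offset 11: leading byte 0x4F = 01001111 → 1-byte char #5 = 4F.
Leading byte 0x4F = 01001111 matches 0xxxxxxx → 1-byte sequence.
Byte 1: 0x4F = 01001111, payload 1001111 (7 bits).
Concatenate: 1001111 = 0x4F (7 bits → U+004F).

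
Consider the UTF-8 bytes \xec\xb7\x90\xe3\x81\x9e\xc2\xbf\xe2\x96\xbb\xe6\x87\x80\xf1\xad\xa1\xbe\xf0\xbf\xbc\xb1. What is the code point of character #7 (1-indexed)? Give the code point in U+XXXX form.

Offset 0: leading byte 0xEC = 11101100 → 3-byte char #1 = EC B7 90.
Offset 3: leading byte 0xE3 = 11100011 → 3-byte char #2 = E3 81 9E.
Offset 6: leading byte 0xC2 = 11000010 → 2-byte char #3 = C2 BF.
Offset 8: leading byte 0xE2 = 11100010 → 3-byte char #4 = E2 96 BB.
Offset 11: leading byte 0xE6 = 11100110 → 3-byte char #5 = E6 87 80.
Offset 14: leading byte 0xF1 = 11110001 → 4-byte char #6 = F1 AD A1 BE.
Offset 18: leading byte 0xF0 = 11110000 → 4-byte char #7 = F0 BF BC B1.
Leading byte 0xF0 = 11110000 matches 11110xxx → 4-byte sequence.
Byte 1: 0xF0 = 11110000, payload 000 (3 bits).
Byte 2: 0xBF = 10111111 (10xxxxxx ✓), payload 111111.
Byte 3: 0xBC = 10111100 (10xxxxxx ✓), payload 111100.
Byte 4: 0xB1 = 10110001 (10xxxxxx ✓), payload 110001.
Concatenate: 000111111111100110001 = 0x3FF31 (21 bits → U+3FF31).

U+3FF31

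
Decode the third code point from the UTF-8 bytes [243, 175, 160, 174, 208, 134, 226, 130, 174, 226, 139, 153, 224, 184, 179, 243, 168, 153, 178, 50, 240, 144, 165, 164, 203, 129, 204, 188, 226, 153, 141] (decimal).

Offset 0: leading byte 0xF3 = 11110011 → 4-byte char #1 = F3 AF A0 AE.
Offset 4: leading byte 0xD0 = 11010000 → 2-byte char #2 = D0 86.
Offset 6: leading byte 0xE2 = 11100010 → 3-byte char #3 = E2 82 AE.
Leading byte 0xE2 = 11100010 matches 1110xxxx → 3-byte sequence.
Byte 1: 0xE2 = 11100010, payload 0010 (4 bits).
Byte 2: 0x82 = 10000010 (10xxxxxx ✓), payload 000010.
Byte 3: 0xAE = 10101110 (10xxxxxx ✓), payload 101110.
Concatenate: 0010000010101110 = 0x20AE (16 bits → U+20AE).

U+20AE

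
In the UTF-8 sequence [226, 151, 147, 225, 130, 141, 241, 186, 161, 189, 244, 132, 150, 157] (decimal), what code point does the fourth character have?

Offset 0: leading byte 0xE2 = 11100010 → 3-byte char #1 = E2 97 93.
Offset 3: leading byte 0xE1 = 11100001 → 3-byte char #2 = E1 82 8D.
Offset 6: leading byte 0xF1 = 11110001 → 4-byte char #3 = F1 BA A1 BD.
Offset 10: leading byte 0xF4 = 11110100 → 4-byte char #4 = F4 84 96 9D.
Leading byte 0xF4 = 11110100 matches 11110xxx → 4-byte sequence.
Byte 1: 0xF4 = 11110100, payload 100 (3 bits).
Byte 2: 0x84 = 10000100 (10xxxxxx ✓), payload 000100.
Byte 3: 0x96 = 10010110 (10xxxxxx ✓), payload 010110.
Byte 4: 0x9D = 10011101 (10xxxxxx ✓), payload 011101.
Concatenate: 100000100010110011101 = 0x10459D (21 bits → U+10459D).

U+10459D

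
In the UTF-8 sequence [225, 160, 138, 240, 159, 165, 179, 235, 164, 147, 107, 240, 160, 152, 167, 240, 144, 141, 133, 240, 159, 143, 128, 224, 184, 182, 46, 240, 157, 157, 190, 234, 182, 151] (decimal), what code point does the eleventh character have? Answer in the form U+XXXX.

U+AD97

Offset 0: leading byte 0xE1 = 11100001 → 3-byte char #1 = E1 A0 8A.
Offset 3: leading byte 0xF0 = 11110000 → 4-byte char #2 = F0 9F A5 B3.
Offset 7: leading byte 0xEB = 11101011 → 3-byte char #3 = EB A4 93.
Offset 10: leading byte 0x6B = 01101011 → 1-byte char #4 = 6B.
Offset 11: leading byte 0xF0 = 11110000 → 4-byte char #5 = F0 A0 98 A7.
Offset 15: leading byte 0xF0 = 11110000 → 4-byte char #6 = F0 90 8D 85.
Offset 19: leading byte 0xF0 = 11110000 → 4-byte char #7 = F0 9F 8F 80.
Offset 23: leading byte 0xE0 = 11100000 → 3-byte char #8 = E0 B8 B6.
Offset 26: leading byte 0x2E = 00101110 → 1-byte char #9 = 2E.
Offset 27: leading byte 0xF0 = 11110000 → 4-byte char #10 = F0 9D 9D BE.
Offset 31: leading byte 0xEA = 11101010 → 3-byte char #11 = EA B6 97.
Leading byte 0xEA = 11101010 matches 1110xxxx → 3-byte sequence.
Byte 1: 0xEA = 11101010, payload 1010 (4 bits).
Byte 2: 0xB6 = 10110110 (10xxxxxx ✓), payload 110110.
Byte 3: 0x97 = 10010111 (10xxxxxx ✓), payload 010111.
Concatenate: 1010110110010111 = 0xAD97 (16 bits → U+AD97).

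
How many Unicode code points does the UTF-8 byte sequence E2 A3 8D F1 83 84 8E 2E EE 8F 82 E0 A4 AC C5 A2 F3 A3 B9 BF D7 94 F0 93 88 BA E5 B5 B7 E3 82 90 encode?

Byte at offset 0: 0xE2 = 11100010 → 3-byte char (#1). Advance 3.
Byte at offset 3: 0xF1 = 11110001 → 4-byte char (#2). Advance 4.
Byte at offset 7: 0x2E = 00101110 → 1-byte char (#3). Advance 1.
Byte at offset 8: 0xEE = 11101110 → 3-byte char (#4). Advance 3.
Byte at offset 11: 0xE0 = 11100000 → 3-byte char (#5). Advance 3.
Byte at offset 14: 0xC5 = 11000101 → 2-byte char (#6). Advance 2.
Byte at offset 16: 0xF3 = 11110011 → 4-byte char (#7). Advance 4.
Byte at offset 20: 0xD7 = 11010111 → 2-byte char (#8). Advance 2.
Byte at offset 22: 0xF0 = 11110000 → 4-byte char (#9). Advance 4.
Byte at offset 26: 0xE5 = 11100101 → 3-byte char (#10). Advance 3.
Byte at offset 29: 0xE3 = 11100011 → 3-byte char (#11). Advance 3.
Reached end at offset 32 after 11 code points.

11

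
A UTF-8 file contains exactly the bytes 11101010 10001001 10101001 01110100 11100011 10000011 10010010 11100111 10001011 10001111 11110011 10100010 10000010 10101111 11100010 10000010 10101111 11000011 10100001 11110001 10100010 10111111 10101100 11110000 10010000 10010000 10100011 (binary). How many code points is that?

Byte at offset 0: 0xEA = 11101010 → 3-byte char (#1). Advance 3.
Byte at offset 3: 0x74 = 01110100 → 1-byte char (#2). Advance 1.
Byte at offset 4: 0xE3 = 11100011 → 3-byte char (#3). Advance 3.
Byte at offset 7: 0xE7 = 11100111 → 3-byte char (#4). Advance 3.
Byte at offset 10: 0xF3 = 11110011 → 4-byte char (#5). Advance 4.
Byte at offset 14: 0xE2 = 11100010 → 3-byte char (#6). Advance 3.
Byte at offset 17: 0xC3 = 11000011 → 2-byte char (#7). Advance 2.
Byte at offset 19: 0xF1 = 11110001 → 4-byte char (#8). Advance 4.
Byte at offset 23: 0xF0 = 11110000 → 4-byte char (#9). Advance 4.
Reached end at offset 27 after 9 code points.

9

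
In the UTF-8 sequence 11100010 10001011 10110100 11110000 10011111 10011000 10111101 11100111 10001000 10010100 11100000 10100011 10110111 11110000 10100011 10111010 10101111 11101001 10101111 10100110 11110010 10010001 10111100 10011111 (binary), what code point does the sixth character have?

U+9BE6

Offset 0: leading byte 0xE2 = 11100010 → 3-byte char #1 = E2 8B B4.
Offset 3: leading byte 0xF0 = 11110000 → 4-byte char #2 = F0 9F 98 BD.
Offset 7: leading byte 0xE7 = 11100111 → 3-byte char #3 = E7 88 94.
Offset 10: leading byte 0xE0 = 11100000 → 3-byte char #4 = E0 A3 B7.
Offset 13: leading byte 0xF0 = 11110000 → 4-byte char #5 = F0 A3 BA AF.
Offset 17: leading byte 0xE9 = 11101001 → 3-byte char #6 = E9 AF A6.
Leading byte 0xE9 = 11101001 matches 1110xxxx → 3-byte sequence.
Byte 1: 0xE9 = 11101001, payload 1001 (4 bits).
Byte 2: 0xAF = 10101111 (10xxxxxx ✓), payload 101111.
Byte 3: 0xA6 = 10100110 (10xxxxxx ✓), payload 100110.
Concatenate: 1001101111100110 = 0x9BE6 (16 bits → U+9BE6).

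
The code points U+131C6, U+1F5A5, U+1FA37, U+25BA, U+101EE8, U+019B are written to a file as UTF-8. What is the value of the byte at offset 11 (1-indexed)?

0xA8

1-indexed offset 11 is 0-indexed offset 10.
U+131C6 → 4-byte form F0 93 87 86 at offsets 0–3.
U+1F5A5 → 4-byte form F0 9F 96 A5 at offsets 4–7.
U+1FA37 → 4-byte form F0 9F A8 B7 at offsets 8–11.
Offset 10 falls in char 3's range; it's byte 3 of F0 9F A8 B7 = 0xA8.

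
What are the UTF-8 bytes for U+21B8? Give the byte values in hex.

E2 86 B8

U+21B8 = 0x21B8 = 8632 decimal. In range U+0800–U+FFFF → 3-byte form: 1110xxxx 10xxxxxx 10xxxxxx.
Binary (16 bits): 0010000110111000.
Split 4+6+6: 0010 | 000110 | 111000.
Byte 1: 11100010 = 0xE2.
Byte 2: 10000110 = 0x86.
Byte 3: 10111000 = 0xB8.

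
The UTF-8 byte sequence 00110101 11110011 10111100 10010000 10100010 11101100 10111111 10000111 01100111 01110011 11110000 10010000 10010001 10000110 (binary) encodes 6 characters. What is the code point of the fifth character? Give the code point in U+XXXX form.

Offset 0: leading byte 0x35 = 00110101 → 1-byte char #1 = 35.
Offset 1: leading byte 0xF3 = 11110011 → 4-byte char #2 = F3 BC 90 A2.
Offset 5: leading byte 0xEC = 11101100 → 3-byte char #3 = EC BF 87.
Offset 8: leading byte 0x67 = 01100111 → 1-byte char #4 = 67.
Offset 9: leading byte 0x73 = 01110011 → 1-byte char #5 = 73.
Leading byte 0x73 = 01110011 matches 0xxxxxxx → 1-byte sequence.
Byte 1: 0x73 = 01110011, payload 1110011 (7 bits).
Concatenate: 1110011 = 0x73 (7 bits → U+0073).

U+0073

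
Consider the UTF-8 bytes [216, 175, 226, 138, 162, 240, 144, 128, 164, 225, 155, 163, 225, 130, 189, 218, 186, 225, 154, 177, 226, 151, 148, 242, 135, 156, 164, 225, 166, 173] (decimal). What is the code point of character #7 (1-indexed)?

U+16B1

Offset 0: leading byte 0xD8 = 11011000 → 2-byte char #1 = D8 AF.
Offset 2: leading byte 0xE2 = 11100010 → 3-byte char #2 = E2 8A A2.
Offset 5: leading byte 0xF0 = 11110000 → 4-byte char #3 = F0 90 80 A4.
Offset 9: leading byte 0xE1 = 11100001 → 3-byte char #4 = E1 9B A3.
Offset 12: leading byte 0xE1 = 11100001 → 3-byte char #5 = E1 82 BD.
Offset 15: leading byte 0xDA = 11011010 → 2-byte char #6 = DA BA.
Offset 17: leading byte 0xE1 = 11100001 → 3-byte char #7 = E1 9A B1.
Leading byte 0xE1 = 11100001 matches 1110xxxx → 3-byte sequence.
Byte 1: 0xE1 = 11100001, payload 0001 (4 bits).
Byte 2: 0x9A = 10011010 (10xxxxxx ✓), payload 011010.
Byte 3: 0xB1 = 10110001 (10xxxxxx ✓), payload 110001.
Concatenate: 0001011010110001 = 0x16B1 (16 bits → U+16B1).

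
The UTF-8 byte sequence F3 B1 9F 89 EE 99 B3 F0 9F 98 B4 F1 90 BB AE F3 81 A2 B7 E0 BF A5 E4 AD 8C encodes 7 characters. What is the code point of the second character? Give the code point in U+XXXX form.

Offset 0: leading byte 0xF3 = 11110011 → 4-byte char #1 = F3 B1 9F 89.
Offset 4: leading byte 0xEE = 11101110 → 3-byte char #2 = EE 99 B3.
Leading byte 0xEE = 11101110 matches 1110xxxx → 3-byte sequence.
Byte 1: 0xEE = 11101110, payload 1110 (4 bits).
Byte 2: 0x99 = 10011001 (10xxxxxx ✓), payload 011001.
Byte 3: 0xB3 = 10110011 (10xxxxxx ✓), payload 110011.
Concatenate: 1110011001110011 = 0xE673 (16 bits → U+E673).

U+E673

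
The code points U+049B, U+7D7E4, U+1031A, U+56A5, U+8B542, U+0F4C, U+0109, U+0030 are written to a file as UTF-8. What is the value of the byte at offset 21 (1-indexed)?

1-indexed offset 21 is 0-indexed offset 20.
U+049B → 2-byte form D2 9B at offsets 0–1.
U+7D7E4 → 4-byte form F1 BD 9F A4 at offsets 2–5.
U+1031A → 4-byte form F0 90 8C 9A at offsets 6–9.
U+56A5 → 3-byte form E5 9A A5 at offsets 10–12.
U+8B542 → 4-byte form F2 8B 95 82 at offsets 13–16.
U+0F4C → 3-byte form E0 BD 8C at offsets 17–19.
U+0109 → 2-byte form C4 89 at offsets 20–21.
Offset 20 falls in char 7's range; it's byte 1 of C4 89 = 0xC4.

0xC4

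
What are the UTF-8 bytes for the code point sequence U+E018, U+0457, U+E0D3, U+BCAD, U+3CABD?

U+E018: 3-byte form → EE 80 98.
U+0457: 2-byte form → D1 97.
U+E0D3: 3-byte form → EE 83 93.
U+BCAD: 3-byte form → EB B2 AD.
U+3CABD: 4-byte form → F0 BC AA BD.
Concatenated (15 bytes): EE 80 98 D1 97 EE 83 93 EB B2 AD F0 BC AA BD.

EE 80 98 D1 97 EE 83 93 EB B2 AD F0 BC AA BD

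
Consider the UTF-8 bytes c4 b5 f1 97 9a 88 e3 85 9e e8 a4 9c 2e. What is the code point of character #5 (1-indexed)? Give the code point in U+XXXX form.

U+002E

Offset 0: leading byte 0xC4 = 11000100 → 2-byte char #1 = C4 B5.
Offset 2: leading byte 0xF1 = 11110001 → 4-byte char #2 = F1 97 9A 88.
Offset 6: leading byte 0xE3 = 11100011 → 3-byte char #3 = E3 85 9E.
Offset 9: leading byte 0xE8 = 11101000 → 3-byte char #4 = E8 A4 9C.
Offset 12: leading byte 0x2E = 00101110 → 1-byte char #5 = 2E.
Leading byte 0x2E = 00101110 matches 0xxxxxxx → 1-byte sequence.
Byte 1: 0x2E = 00101110, payload 0101110 (7 bits).
Concatenate: 0101110 = 0x2E (7 bits → U+002E).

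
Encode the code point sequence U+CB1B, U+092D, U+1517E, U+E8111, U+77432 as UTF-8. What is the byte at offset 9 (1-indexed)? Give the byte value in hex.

0x85

1-indexed offset 9 is 0-indexed offset 8.
U+CB1B → 3-byte form EC AC 9B at offsets 0–2.
U+092D → 3-byte form E0 A4 AD at offsets 3–5.
U+1517E → 4-byte form F0 95 85 BE at offsets 6–9.
Offset 8 falls in char 3's range; it's byte 3 of F0 95 85 BE = 0x85.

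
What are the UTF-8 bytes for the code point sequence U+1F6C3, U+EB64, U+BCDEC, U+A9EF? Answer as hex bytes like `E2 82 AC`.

U+1F6C3: 4-byte form → F0 9F 9B 83.
U+EB64: 3-byte form → EE AD A4.
U+BCDEC: 4-byte form → F2 BC B7 AC.
U+A9EF: 3-byte form → EA A7 AF.
Concatenated (14 bytes): F0 9F 9B 83 EE AD A4 F2 BC B7 AC EA A7 AF.

F0 9F 9B 83 EE AD A4 F2 BC B7 AC EA A7 AF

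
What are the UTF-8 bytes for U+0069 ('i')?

69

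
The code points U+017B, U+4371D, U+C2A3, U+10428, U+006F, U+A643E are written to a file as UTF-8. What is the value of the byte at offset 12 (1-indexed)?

0x90

1-indexed offset 12 is 0-indexed offset 11.
U+017B → 2-byte form C5 BB at offsets 0–1.
U+4371D → 4-byte form F1 83 9C 9D at offsets 2–5.
U+C2A3 → 3-byte form EC 8A A3 at offsets 6–8.
U+10428 → 4-byte form F0 90 90 A8 at offsets 9–12.
Offset 11 falls in char 4's range; it's byte 3 of F0 90 90 A8 = 0x90.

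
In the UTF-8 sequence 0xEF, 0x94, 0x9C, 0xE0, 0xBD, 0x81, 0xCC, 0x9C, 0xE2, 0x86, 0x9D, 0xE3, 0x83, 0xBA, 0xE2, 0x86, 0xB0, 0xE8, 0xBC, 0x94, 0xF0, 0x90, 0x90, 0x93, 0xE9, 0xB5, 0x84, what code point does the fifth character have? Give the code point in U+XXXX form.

Offset 0: leading byte 0xEF = 11101111 → 3-byte char #1 = EF 94 9C.
Offset 3: leading byte 0xE0 = 11100000 → 3-byte char #2 = E0 BD 81.
Offset 6: leading byte 0xCC = 11001100 → 2-byte char #3 = CC 9C.
Offset 8: leading byte 0xE2 = 11100010 → 3-byte char #4 = E2 86 9D.
Offset 11: leading byte 0xE3 = 11100011 → 3-byte char #5 = E3 83 BA.
Leading byte 0xE3 = 11100011 matches 1110xxxx → 3-byte sequence.
Byte 1: 0xE3 = 11100011, payload 0011 (4 bits).
Byte 2: 0x83 = 10000011 (10xxxxxx ✓), payload 000011.
Byte 3: 0xBA = 10111010 (10xxxxxx ✓), payload 111010.
Concatenate: 0011000011111010 = 0x30FA (16 bits → U+30FA).

U+30FA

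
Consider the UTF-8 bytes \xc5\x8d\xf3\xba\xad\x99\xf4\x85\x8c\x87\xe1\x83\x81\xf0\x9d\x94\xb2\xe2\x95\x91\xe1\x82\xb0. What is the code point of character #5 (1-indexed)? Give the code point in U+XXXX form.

Offset 0: leading byte 0xC5 = 11000101 → 2-byte char #1 = C5 8D.
Offset 2: leading byte 0xF3 = 11110011 → 4-byte char #2 = F3 BA AD 99.
Offset 6: leading byte 0xF4 = 11110100 → 4-byte char #3 = F4 85 8C 87.
Offset 10: leading byte 0xE1 = 11100001 → 3-byte char #4 = E1 83 81.
Offset 13: leading byte 0xF0 = 11110000 → 4-byte char #5 = F0 9D 94 B2.
Leading byte 0xF0 = 11110000 matches 11110xxx → 4-byte sequence.
Byte 1: 0xF0 = 11110000, payload 000 (3 bits).
Byte 2: 0x9D = 10011101 (10xxxxxx ✓), payload 011101.
Byte 3: 0x94 = 10010100 (10xxxxxx ✓), payload 010100.
Byte 4: 0xB2 = 10110010 (10xxxxxx ✓), payload 110010.
Concatenate: 000011101010100110010 = 0x1D532 (21 bits → U+1D532).

U+1D532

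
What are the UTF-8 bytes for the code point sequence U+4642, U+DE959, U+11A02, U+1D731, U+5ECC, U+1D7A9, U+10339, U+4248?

U+4642: 3-byte form → E4 99 82.
U+DE959: 4-byte form → F3 9E A5 99.
U+11A02: 4-byte form → F0 91 A8 82.
U+1D731: 4-byte form → F0 9D 9C B1.
U+5ECC: 3-byte form → E5 BB 8C.
U+1D7A9: 4-byte form → F0 9D 9E A9.
U+10339: 4-byte form → F0 90 8C B9.
U+4248: 3-byte form → E4 89 88.
Concatenated (29 bytes): E4 99 82 F3 9E A5 99 F0 91 A8 82 F0 9D 9C B1 E5 BB 8C F0 9D 9E A9 F0 90 8C B9 E4 89 88.

E4 99 82 F3 9E A5 99 F0 91 A8 82 F0 9D 9C B1 E5 BB 8C F0 9D 9E A9 F0 90 8C B9 E4 89 88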